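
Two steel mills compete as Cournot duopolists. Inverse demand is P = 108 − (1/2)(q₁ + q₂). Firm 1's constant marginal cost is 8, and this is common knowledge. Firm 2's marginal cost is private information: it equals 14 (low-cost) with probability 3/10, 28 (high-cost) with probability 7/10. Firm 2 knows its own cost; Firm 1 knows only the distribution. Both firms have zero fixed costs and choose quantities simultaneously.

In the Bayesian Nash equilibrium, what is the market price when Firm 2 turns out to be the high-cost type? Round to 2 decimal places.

48.70

Firm 2 with cost c maximizes (108 − (1/2)(q₁+q₂) − c)·q₂, giving q₂(c) = (108 − c − (1/2)q₁).
E[c₂] = 3/10·14 + 7/10·28 = 23.8
Firm 1's FOC against E[q₂] yields q₁ = (108 − 2·8 + E[c₂])/(3/2) = (108 − 16 + 23.8)/(3/2) = 77.2.
q₂(high-cost) = 41.4, so P = 108 − (1/2)·(77.2 + 41.4) = 48.7.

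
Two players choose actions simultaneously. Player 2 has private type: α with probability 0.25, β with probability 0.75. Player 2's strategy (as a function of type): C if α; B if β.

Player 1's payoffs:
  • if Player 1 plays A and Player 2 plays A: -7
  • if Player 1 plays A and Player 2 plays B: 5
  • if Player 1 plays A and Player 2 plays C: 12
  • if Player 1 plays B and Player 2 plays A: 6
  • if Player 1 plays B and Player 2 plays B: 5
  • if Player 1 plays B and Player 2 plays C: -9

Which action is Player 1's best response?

E[A] = 0.25·(12) + 0.75·(5) = 6.75
E[B] = 0.25·(-9) + 0.75·(5) = 1.5
Best response: A (6.75 is the largest).

A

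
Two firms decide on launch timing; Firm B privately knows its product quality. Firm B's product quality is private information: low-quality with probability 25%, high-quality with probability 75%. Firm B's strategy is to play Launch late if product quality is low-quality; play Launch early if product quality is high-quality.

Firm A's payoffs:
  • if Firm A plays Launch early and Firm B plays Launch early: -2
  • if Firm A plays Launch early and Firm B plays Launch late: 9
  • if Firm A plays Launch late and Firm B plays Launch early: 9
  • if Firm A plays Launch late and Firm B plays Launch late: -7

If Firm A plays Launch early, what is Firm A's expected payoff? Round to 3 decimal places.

E[Launch early] = 0.25·9 + 0.75·(-2) = 2.25 + (-1.5) = 0.75

0.750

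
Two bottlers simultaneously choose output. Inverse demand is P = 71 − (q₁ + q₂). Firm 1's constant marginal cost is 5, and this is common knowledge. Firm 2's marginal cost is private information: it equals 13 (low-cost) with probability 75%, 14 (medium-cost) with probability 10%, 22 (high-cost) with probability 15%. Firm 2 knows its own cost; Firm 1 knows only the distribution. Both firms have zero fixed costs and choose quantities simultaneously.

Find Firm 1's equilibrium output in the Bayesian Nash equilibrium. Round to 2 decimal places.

25.15

Firm 2 with cost c maximizes (71 − (q₁+q₂) − c)·q₂, giving q₂(c) = (71 − c − q₁)/2.
E[c₂] = 0.75·13 + 0.1·14 + 0.15·22 = 14.45
Firm 1's FOC against E[q₂] yields q₁ = (71 − 2·5 + E[c₂])/3 = (71 − 10 + 14.45)/3 = 25.15.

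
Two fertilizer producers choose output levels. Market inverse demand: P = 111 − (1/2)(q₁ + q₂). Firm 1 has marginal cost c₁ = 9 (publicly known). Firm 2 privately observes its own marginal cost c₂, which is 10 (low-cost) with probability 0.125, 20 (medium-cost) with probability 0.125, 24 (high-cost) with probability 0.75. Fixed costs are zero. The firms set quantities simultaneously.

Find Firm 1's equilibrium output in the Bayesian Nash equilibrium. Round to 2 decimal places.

Firm 2 with cost c maximizes (111 − (1/2)(q₁+q₂) − c)·q₂, giving q₂(c) = (111 − c − (1/2)q₁).
E[c₂] = 0.125·10 + 0.125·20 + 0.75·24 = 21.75
Firm 1's FOC against E[q₂] yields q₁ = (111 − 2·9 + E[c₂])/(3/2) = (111 − 18 + 21.75)/(3/2) = 76.5.

76.50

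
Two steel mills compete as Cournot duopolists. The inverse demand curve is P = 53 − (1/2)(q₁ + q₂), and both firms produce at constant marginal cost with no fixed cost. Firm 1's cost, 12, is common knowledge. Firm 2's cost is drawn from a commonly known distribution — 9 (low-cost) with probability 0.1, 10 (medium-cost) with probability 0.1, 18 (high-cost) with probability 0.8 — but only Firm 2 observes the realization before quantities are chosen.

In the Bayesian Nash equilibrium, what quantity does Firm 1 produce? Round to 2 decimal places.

Each type of Firm 2 best-responds to q₁; Firm 1 best-responds to the expected q₂ over Firm 2's types.
Firm 2 with cost c maximizes (53 − (1/2)(q₁+q₂) − c)·q₂, giving q₂(c) = (53 − c − (1/2)q₁).
E[c₂] = 0.1·9 + 0.1·10 + 0.8·18 = 16.3
Firm 1's FOC against E[q₂] yields q₁ = (53 − 2·12 + E[c₂])/(3/2) = (53 − 24 + 16.3)/(3/2) = 30.2.

30.20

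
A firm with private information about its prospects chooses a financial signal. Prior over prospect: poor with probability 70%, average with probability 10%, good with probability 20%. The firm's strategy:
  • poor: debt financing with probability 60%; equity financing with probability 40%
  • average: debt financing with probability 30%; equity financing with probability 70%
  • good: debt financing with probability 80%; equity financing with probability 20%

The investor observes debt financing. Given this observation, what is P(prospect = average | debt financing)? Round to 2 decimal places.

P(debt financing) = 0.7·0.6 + 0.1·0.3 + 0.2·0.8 = 0.61
P(average | debt financing) = (0.1·0.3) / 0.61 = 0.03 / 0.61 = 0.0491803

0.05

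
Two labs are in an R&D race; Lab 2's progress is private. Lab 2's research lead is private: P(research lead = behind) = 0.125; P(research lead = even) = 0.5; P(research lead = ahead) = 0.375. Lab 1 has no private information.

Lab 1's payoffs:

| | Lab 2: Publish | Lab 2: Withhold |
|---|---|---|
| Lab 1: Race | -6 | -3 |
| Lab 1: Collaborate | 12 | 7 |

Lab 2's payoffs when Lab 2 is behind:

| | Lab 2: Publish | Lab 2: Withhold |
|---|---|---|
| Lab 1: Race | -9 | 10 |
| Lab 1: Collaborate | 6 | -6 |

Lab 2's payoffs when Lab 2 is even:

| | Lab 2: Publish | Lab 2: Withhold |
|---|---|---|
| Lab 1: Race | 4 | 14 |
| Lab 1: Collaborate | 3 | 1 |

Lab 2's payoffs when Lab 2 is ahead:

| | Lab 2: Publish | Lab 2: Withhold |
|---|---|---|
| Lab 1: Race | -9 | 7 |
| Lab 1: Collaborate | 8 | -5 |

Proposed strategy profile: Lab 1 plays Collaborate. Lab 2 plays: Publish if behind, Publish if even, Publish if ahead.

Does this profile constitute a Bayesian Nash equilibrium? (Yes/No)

Lab 1 plays Collaborate: E[Collaborate] = 0.125·(12) + 0.5·(12) + 0.375·(12) = 12; E[Race] = -6. Best-responding. ✓
Lab 2 (research lead behind), facing Collaborate: Publish gives 6, Withhold gives -6. Proposed Publish is best. ✓
Lab 2 (research lead even), facing Collaborate: Publish gives 3, Withhold gives 1. Proposed Publish is best. ✓
Lab 2 (research lead ahead), facing Collaborate: Publish gives 8, Withhold gives -5. Proposed Publish is best. ✓

Yes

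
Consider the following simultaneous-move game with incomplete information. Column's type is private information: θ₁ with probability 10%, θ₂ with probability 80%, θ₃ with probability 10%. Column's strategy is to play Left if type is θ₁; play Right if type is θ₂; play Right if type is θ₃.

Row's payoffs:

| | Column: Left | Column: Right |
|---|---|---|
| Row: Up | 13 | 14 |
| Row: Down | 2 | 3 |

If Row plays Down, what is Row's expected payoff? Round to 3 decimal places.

E[Down] = 0.1·2 + 0.8·3 + 0.1·3 = 0.2 + 2.4 + 0.3 = 2.9

2.900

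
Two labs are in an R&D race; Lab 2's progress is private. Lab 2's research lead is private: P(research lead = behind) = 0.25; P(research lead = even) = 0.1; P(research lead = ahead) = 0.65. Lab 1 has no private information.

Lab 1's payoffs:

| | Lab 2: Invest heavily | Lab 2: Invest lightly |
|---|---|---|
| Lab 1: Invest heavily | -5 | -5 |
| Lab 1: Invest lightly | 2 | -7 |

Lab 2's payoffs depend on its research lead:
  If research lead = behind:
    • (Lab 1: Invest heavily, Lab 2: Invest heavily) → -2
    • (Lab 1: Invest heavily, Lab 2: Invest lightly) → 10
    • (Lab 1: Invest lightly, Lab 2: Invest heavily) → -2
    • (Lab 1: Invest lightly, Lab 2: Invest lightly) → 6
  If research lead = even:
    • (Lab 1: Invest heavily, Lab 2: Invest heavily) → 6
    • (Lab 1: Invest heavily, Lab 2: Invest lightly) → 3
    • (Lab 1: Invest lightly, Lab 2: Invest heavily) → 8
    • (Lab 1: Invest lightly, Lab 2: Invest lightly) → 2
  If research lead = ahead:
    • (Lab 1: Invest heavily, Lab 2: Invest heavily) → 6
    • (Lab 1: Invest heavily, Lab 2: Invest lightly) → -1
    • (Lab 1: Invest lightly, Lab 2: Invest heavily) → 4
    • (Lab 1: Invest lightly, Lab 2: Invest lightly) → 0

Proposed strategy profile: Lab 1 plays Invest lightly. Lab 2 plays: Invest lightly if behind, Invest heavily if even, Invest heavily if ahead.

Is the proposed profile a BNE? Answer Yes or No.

A profile is a BNE iff every type of every player is best-responding given beliefs about the other side.
Lab 1 plays Invest lightly: E[Invest lightly] = 0.25·(-7) + 0.1·(2) + 0.65·(2) = -0.25; E[Invest heavily] = -5. Best-responding. ✓
Lab 2 (research lead behind), facing Invest lightly: Invest heavily gives -2, Invest lightly gives 6. Proposed Invest lightly is best. ✓
Lab 2 (research lead even), facing Invest lightly: Invest heavily gives 8, Invest lightly gives 2. Proposed Invest heavily is best. ✓
Lab 2 (research lead ahead), facing Invest lightly: Invest heavily gives 4, Invest lightly gives 0. Proposed Invest heavily is best. ✓

Yes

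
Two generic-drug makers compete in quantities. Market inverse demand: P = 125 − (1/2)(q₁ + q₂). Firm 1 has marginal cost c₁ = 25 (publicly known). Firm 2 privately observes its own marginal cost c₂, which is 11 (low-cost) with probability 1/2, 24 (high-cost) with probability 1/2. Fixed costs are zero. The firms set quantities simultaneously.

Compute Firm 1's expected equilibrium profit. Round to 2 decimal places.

Type-c best response for Firm 2: q₂(c) = (125 − c) − q₁/2.
Firm 1 maximizes expected profit; its first-order condition is 125 − q₁ − (1/2)E[q₂] − 25 = 0.
Substituting E[q₂] and solving: E[c₂] = 17.5, so q₁ = (125 − 2·25 + 17.5)/(3/2) = 61.6667.
E[P] = 125 − (1/2)·(q₁ + E[q₂]) = 55.8333; Firm 1's expected profit = (E[P] − 25)·q₁ = (55.8333 − 25)·61.6667 = 1901.39.

1901.39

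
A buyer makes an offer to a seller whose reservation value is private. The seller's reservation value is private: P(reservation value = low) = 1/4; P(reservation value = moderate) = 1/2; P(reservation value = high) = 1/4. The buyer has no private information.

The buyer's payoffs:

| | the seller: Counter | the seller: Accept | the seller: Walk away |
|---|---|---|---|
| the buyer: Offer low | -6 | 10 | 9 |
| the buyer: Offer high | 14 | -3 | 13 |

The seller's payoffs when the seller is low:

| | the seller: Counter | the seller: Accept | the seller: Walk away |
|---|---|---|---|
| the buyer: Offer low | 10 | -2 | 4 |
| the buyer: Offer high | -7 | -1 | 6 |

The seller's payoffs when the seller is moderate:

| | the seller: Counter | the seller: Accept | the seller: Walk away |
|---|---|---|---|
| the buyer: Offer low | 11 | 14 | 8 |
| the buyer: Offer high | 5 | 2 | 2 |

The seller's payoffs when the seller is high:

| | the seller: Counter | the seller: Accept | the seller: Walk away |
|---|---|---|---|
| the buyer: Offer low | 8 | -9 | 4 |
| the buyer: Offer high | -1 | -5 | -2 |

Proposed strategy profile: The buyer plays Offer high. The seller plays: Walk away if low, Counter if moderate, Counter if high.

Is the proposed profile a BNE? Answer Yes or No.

Yes

The buyer plays Offer high: E[Offer high] = 1/4·(13) + 1/2·(14) + 1/4·(14) = 55/4; E[Offer low] = -9/4. Best-responding. ✓
The seller (reservation value low), facing Offer high: Counter gives -7, Accept gives -1, Walk away gives 6. Proposed Walk away is best. ✓
The seller (reservation value moderate), facing Offer high: Counter gives 5, Accept gives 2, Walk away gives 2. Proposed Counter is best. ✓
The seller (reservation value high), facing Offer high: Counter gives -1, Accept gives -5, Walk away gives -2. Proposed Counter is best. ✓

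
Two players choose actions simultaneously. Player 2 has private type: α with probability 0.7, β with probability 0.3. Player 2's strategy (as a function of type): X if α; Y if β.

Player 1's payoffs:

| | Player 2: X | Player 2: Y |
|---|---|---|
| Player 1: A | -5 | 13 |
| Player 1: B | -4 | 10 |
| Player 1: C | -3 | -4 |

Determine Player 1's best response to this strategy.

E[A] = 0.7·(-5) + 0.3·(13) = 0.4
E[B] = 0.7·(-4) + 0.3·(10) = 0.2
E[C] = 0.7·(-3) + 0.3·(-4) = -3.3
Best response: A (0.4 is the largest).

A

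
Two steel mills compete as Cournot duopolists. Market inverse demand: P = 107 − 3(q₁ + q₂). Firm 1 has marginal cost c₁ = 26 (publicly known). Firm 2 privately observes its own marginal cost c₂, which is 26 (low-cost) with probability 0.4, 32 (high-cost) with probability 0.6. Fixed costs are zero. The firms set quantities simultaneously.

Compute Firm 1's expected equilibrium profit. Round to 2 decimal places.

Firm 2 with cost c maximizes (107 − 3(q₁+q₂) − c)·q₂, giving q₂(c) = (107 − c − 3q₁)/6.
E[c₂] = 0.4·26 + 0.6·32 = 29.6
Firm 1's FOC against E[q₂] yields q₁ = (107 − 2·26 + E[c₂])/9 = (107 − 52 + 29.6)/9 = 9.4.
E[P] = 107 − 3·(q₁ + E[q₂]) = 54.2; Firm 1's expected profit = (E[P] − 26)·q₁ = (54.2 − 26)·9.4 = 265.08.

265.08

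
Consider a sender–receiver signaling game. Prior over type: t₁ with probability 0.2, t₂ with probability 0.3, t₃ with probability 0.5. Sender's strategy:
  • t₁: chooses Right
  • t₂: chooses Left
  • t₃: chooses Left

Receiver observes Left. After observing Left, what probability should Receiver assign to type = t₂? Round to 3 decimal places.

P(Left) = 0.2·0 + 0.3·1 + 0.5·1 = 0.8
P(t₂ | Left) = (0.3·1) / 0.8 = 0.3 / 0.8 = 0.375

0.375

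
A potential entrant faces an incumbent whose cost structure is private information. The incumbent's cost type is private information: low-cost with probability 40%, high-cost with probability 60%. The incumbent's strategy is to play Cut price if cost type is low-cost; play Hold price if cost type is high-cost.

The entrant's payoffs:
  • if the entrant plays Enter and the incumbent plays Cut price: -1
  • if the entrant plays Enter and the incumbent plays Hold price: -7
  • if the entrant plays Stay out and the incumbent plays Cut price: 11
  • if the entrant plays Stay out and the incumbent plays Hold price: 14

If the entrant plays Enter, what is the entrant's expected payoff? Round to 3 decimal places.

E[Enter] = 0.4·(-1) + 0.6·(-7) = (-0.4) + (-4.2) = -4.6

-4.600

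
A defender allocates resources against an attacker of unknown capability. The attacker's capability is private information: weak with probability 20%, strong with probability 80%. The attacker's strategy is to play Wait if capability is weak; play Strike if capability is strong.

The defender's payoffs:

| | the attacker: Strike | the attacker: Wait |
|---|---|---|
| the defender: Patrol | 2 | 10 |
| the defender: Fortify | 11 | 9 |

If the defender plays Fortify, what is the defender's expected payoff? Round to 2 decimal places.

E[Fortify] = 0.2·9 + 0.8·11 = 1.8 + 8.8 = 10.6

10.60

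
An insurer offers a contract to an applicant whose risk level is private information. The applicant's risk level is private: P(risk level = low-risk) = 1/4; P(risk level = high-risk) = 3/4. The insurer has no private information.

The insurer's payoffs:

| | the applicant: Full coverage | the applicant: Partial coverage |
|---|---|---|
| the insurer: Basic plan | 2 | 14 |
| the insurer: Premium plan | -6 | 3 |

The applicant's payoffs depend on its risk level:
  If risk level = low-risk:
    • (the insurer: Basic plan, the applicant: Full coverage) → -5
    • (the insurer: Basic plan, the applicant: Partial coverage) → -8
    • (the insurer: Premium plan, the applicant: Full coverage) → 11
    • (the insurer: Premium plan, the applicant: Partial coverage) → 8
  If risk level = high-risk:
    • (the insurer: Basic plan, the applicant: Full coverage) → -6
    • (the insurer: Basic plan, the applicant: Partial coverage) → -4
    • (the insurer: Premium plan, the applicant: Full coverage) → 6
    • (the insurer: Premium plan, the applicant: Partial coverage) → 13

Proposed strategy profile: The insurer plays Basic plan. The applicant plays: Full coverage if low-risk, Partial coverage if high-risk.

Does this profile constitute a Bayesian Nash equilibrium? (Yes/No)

Yes

The insurer plays Basic plan: E[Basic plan] = 1/4·(2) + 3/4·(14) = 11; E[Premium plan] = 3/4. Best-responding. ✓
The applicant (risk level low-risk), facing Basic plan: Full coverage gives -5, Partial coverage gives -8. Proposed Full coverage is best. ✓
The applicant (risk level high-risk), facing Basic plan: Full coverage gives -6, Partial coverage gives -4. Proposed Partial coverage is best. ✓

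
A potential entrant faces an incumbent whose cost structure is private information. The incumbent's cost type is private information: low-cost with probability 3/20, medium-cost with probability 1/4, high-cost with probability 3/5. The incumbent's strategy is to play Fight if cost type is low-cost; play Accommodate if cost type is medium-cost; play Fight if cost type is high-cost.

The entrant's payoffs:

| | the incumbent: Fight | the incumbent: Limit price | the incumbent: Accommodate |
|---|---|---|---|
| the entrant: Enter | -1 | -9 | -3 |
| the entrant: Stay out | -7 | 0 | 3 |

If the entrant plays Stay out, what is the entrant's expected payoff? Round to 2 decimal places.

-4.50

E[Stay out] = 3/20·(-7) + 1/4·3 + 3/5·(-7) = (-21/20) + 3/4 + (-21/5) = -9/2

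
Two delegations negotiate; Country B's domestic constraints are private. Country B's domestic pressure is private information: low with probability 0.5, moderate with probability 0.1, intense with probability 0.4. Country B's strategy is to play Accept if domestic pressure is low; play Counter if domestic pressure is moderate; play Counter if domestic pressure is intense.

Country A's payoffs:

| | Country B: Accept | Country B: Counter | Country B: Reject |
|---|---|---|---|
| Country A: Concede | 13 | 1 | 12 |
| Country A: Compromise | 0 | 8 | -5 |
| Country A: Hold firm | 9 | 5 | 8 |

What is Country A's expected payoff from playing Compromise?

4

Take the expectation over Country B's domestic pressure, weighting each type's action by its prior probability.
E[Compromise] = 0.5·0 + 0.1·8 + 0.4·8 = 0 + 0.8 + 3.2 = 4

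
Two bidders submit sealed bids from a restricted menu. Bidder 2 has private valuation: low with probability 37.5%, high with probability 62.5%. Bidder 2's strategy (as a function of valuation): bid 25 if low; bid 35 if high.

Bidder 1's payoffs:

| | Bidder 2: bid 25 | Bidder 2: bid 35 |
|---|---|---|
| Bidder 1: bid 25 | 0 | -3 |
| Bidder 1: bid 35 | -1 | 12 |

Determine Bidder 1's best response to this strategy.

Compute Bidder 1's expected payoff for each action, taking the expectation over Bidder 2's type.
E[bid 25] = 0.375·(0) + 0.625·(-3) = -1.875
E[bid 35] = 0.375·(-1) + 0.625·(12) = 7.125
Best response: bid 35 (7.125 is the largest).

bid 35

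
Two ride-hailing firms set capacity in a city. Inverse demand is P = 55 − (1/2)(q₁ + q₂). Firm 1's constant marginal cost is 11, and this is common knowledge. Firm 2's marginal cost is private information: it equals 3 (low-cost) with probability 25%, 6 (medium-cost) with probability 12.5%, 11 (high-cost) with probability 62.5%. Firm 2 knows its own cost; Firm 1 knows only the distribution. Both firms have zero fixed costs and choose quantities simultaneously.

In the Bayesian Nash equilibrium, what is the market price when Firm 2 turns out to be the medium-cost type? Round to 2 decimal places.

Firm 2 with cost c maximizes (55 − (1/2)(q₁+q₂) − c)·q₂, giving q₂(c) = (55 − c − (1/2)q₁).
E[c₂] = 0.25·3 + 0.125·6 + 0.625·11 = 8.375
Firm 1's FOC against E[q₂] yields q₁ = (55 − 2·11 + E[c₂])/(3/2) = (55 − 22 + 8.375)/(3/2) = 27.5833.
q₂(medium-cost) = 35.2083, so P = 55 − (1/2)·(27.5833 + 35.2083) = 23.6042.

23.60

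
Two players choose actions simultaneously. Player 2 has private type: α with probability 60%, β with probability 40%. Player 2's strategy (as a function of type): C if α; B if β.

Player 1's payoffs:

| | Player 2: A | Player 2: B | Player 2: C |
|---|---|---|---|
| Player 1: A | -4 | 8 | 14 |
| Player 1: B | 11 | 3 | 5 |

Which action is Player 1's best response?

A

E[A] = 0.6·(14) + 0.4·(8) = 11.6
E[B] = 0.6·(5) + 0.4·(3) = 4.2
Best response: A (11.6 is the largest).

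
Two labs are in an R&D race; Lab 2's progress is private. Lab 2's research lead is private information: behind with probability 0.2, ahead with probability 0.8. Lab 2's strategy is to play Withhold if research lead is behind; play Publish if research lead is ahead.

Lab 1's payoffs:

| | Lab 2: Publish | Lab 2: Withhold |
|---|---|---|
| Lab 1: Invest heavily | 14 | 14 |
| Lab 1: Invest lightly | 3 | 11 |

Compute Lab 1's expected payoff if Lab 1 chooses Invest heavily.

E[Invest heavily] = 0.2·14 + 0.8·14 = 2.8 + 11.2 = 14

14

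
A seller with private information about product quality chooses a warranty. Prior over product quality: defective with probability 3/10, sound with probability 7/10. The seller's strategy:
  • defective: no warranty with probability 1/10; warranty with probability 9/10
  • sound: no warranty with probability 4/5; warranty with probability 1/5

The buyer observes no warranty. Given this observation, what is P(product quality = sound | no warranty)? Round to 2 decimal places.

0.95

P(no warranty) = (3/10)·(1/10) + (7/10)·(4/5) = 59/100
P(sound | no warranty) = ((7/10)·(4/5)) / (59/100) = (14/25) / (59/100) = 56/59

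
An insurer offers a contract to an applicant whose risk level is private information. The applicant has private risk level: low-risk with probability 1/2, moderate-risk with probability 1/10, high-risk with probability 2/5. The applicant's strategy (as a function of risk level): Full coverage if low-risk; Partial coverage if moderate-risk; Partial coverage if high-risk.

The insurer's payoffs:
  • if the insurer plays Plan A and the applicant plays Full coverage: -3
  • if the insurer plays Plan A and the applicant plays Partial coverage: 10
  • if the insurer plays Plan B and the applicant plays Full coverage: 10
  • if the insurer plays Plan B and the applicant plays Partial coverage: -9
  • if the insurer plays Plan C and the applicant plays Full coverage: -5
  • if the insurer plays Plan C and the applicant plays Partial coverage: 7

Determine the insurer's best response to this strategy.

Plan A

E[Plan A] = 1/2·(-3) + 1/10·(10) + 2/5·(10) = 7/2
E[Plan B] = 1/2·(10) + 1/10·(-9) + 2/5·(-9) = 1/2
E[Plan C] = 1/2·(-5) + 1/10·(7) + 2/5·(7) = 1
Best response: Plan A (7/2 is the largest).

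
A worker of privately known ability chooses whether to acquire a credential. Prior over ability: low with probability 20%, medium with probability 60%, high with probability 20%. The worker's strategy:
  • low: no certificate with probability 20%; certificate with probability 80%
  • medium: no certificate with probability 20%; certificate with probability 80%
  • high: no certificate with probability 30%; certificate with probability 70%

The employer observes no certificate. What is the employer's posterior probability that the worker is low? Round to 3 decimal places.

Apply Bayes' rule using the sender's strategy as the likelihood.
P(no certificate) = 0.2·0.2 + 0.6·0.2 + 0.2·0.3 = 0.22
P(low | no certificate) = (0.2·0.2) / 0.22 = 0.04 / 0.22 = 0.181818

0.182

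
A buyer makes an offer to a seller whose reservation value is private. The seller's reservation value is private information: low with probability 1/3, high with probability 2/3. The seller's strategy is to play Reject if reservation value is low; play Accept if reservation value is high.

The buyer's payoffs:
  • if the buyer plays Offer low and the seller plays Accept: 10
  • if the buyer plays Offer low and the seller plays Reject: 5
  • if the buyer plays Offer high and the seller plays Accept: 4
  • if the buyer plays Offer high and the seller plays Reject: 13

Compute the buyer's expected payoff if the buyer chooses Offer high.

7

Take the expectation over the seller's reservation value, weighting each type's action by its prior probability.
E[Offer high] = 1/3·13 + 2/3·4 = 13/3 + 8/3 = 7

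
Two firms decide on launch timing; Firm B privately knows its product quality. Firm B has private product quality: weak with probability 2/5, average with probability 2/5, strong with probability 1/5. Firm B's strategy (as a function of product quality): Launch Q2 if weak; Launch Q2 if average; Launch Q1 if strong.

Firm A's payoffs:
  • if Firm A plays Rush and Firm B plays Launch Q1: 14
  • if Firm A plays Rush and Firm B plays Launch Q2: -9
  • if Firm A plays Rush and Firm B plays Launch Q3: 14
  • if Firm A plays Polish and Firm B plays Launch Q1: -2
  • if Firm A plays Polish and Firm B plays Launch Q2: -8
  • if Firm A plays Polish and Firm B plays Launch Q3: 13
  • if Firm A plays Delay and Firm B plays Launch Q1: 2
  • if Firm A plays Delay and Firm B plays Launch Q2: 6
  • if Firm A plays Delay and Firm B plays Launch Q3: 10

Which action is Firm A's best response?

Delay

Compute Firm A's expected payoff for each action, taking the expectation over Firm B's type.
E[Rush] = 2/5·(-9) + 2/5·(-9) + 1/5·(14) = -22/5
E[Polish] = 2/5·(-8) + 2/5·(-8) + 1/5·(-2) = -34/5
E[Delay] = 2/5·(6) + 2/5·(6) + 1/5·(2) = 26/5
Best response: Delay (26/5 is the largest).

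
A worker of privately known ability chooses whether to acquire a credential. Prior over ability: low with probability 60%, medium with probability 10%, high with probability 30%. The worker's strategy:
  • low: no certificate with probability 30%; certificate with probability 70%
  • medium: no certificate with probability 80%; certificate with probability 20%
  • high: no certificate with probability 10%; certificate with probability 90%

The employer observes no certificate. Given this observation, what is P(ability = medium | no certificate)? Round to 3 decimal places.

0.276

P(no certificate) = 0.6·0.3 + 0.1·0.8 + 0.3·0.1 = 0.29
P(medium | no certificate) = (0.1·0.8) / 0.29 = 0.08 / 0.29 = 0.275862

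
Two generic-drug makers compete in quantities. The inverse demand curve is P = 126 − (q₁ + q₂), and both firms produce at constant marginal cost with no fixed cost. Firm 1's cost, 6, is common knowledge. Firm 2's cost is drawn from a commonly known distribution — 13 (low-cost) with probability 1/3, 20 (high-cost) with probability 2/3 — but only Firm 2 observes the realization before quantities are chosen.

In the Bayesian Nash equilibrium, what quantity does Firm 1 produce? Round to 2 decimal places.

Firm 2 with cost c maximizes (126 − (q₁+q₂) − c)·q₂, giving q₂(c) = (126 − c − q₁)/2.
E[c₂] = 1/3·13 + 2/3·20 = 17.6667
Firm 1's FOC against E[q₂] yields q₁ = (126 − 2·6 + E[c₂])/3 = (126 − 12 + 17.6667)/3 = 43.8889.

43.89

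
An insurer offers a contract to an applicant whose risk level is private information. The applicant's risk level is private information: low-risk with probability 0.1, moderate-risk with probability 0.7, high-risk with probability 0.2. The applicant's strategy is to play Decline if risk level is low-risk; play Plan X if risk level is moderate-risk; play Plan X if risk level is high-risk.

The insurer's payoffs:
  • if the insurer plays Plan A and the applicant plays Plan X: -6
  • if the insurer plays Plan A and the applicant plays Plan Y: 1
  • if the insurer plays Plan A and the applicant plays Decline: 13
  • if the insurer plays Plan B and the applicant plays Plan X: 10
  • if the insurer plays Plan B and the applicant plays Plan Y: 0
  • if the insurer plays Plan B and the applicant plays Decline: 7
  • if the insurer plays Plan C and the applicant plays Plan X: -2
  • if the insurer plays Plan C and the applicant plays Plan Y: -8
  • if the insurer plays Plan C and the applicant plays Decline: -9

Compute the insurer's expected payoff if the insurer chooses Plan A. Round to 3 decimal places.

E[Plan A] = 0.1·13 + 0.7·(-6) + 0.2·(-6) = 1.3 + (-4.2) + (-1.2) = -4.1

-4.100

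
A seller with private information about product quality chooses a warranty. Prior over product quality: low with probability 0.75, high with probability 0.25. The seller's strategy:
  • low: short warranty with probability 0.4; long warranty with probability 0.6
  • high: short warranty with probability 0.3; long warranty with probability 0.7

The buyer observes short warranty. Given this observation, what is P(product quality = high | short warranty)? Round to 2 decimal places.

Apply Bayes' rule using the sender's strategy as the likelihood.
P(short warranty) = 0.75·0.4 + 0.25·0.3 = 0.375
P(high | short warranty) = (0.25·0.3) / 0.375 = 0.075 / 0.375 = 0.2

0.20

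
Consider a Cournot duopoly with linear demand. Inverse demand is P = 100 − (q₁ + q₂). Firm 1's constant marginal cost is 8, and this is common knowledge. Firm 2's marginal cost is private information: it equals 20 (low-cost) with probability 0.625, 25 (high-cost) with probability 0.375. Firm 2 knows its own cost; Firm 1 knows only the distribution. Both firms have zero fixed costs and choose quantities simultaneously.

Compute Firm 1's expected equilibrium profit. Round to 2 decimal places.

1245.50

Type-c best response for Firm 2: q₂(c) = (100 − c)/2 − q₁/2.
Firm 1 maximizes expected profit; its first-order condition is 100 − 2q₁ − E[q₂] − 8 = 0.
Substituting E[q₂] and solving: E[c₂] = 21.875, so q₁ = (100 − 2·8 + 21.875)/3 = 35.2917.
E[P] = 100 − (q₁ + E[q₂]) = 43.2917; Firm 1's expected profit = (E[P] − 8)·q₁ = (43.2917 − 8)·35.2917 = 1245.5.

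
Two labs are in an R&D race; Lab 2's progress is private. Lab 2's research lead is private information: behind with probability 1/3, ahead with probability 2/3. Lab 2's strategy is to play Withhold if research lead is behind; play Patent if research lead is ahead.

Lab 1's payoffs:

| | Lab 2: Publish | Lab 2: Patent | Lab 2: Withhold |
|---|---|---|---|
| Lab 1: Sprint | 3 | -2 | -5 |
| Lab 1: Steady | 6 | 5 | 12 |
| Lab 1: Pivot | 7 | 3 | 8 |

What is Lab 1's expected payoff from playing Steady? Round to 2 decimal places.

7.33

E[Steady] = 1/3·12 + 2/3·5 = 4 + 10/3 = 22/3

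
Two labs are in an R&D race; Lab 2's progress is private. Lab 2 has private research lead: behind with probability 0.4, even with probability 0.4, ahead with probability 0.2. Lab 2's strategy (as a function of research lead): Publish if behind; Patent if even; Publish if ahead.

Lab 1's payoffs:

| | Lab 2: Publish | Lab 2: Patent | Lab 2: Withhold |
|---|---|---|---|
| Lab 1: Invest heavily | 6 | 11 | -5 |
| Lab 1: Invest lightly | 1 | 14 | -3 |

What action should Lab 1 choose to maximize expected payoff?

Compute Lab 1's expected payoff for each action, taking the expectation over Lab 2's type.
E[Invest heavily] = 0.4·(6) + 0.4·(11) + 0.2·(6) = 8
E[Invest lightly] = 0.4·(1) + 0.4·(14) + 0.2·(1) = 6.2
Best response: Invest heavily (8 is the largest).

Invest heavily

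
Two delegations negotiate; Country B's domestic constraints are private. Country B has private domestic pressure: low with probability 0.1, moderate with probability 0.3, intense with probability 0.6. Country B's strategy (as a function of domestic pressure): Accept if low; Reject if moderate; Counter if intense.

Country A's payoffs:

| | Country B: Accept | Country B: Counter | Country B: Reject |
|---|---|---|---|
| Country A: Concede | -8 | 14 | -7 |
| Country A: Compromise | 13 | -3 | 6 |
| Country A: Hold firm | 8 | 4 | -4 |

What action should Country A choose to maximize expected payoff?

E[Concede] = 0.1·(-8) + 0.3·(-7) + 0.6·(14) = 5.5
E[Compromise] = 0.1·(13) + 0.3·(6) + 0.6·(-3) = 1.3
E[Hold firm] = 0.1·(8) + 0.3·(-4) + 0.6·(4) = 2
Best response: Concede (5.5 is the largest).

Concede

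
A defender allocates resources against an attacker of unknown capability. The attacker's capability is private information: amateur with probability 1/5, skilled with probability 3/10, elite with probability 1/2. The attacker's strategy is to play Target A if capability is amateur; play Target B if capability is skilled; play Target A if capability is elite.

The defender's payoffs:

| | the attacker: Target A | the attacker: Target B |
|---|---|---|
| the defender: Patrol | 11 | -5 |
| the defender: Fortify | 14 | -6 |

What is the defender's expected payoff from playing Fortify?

Take the expectation over the attacker's capability, weighting each type's action by its prior probability.
E[Fortify] = 1/5·14 + 3/10·(-6) + 1/2·14 = 14/5 + (-9/5) + 7 = 8

8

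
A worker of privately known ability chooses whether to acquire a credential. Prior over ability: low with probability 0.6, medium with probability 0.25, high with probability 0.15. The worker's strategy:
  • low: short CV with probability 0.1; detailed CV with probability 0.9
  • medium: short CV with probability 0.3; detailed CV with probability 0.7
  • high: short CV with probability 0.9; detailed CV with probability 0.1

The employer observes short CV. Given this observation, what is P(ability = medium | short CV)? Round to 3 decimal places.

0.278

Apply Bayes' rule using the sender's strategy as the likelihood.
P(short CV) = 0.6·0.1 + 0.25·0.3 + 0.15·0.9 = 0.27
P(medium | short CV) = (0.25·0.3) / 0.27 = 0.075 / 0.27 = 0.277778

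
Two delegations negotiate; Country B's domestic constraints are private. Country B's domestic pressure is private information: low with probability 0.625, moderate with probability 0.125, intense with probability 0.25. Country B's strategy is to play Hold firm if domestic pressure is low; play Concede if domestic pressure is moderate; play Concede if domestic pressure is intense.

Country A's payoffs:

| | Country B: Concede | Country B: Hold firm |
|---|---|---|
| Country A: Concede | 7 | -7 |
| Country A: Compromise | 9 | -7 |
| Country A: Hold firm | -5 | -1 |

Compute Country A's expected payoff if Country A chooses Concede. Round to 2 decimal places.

E[Concede] = 0.625·(-7) + 0.125·7 + 0.25·7 = (-4.375) + 0.875 + 1.75 = -1.75

-1.75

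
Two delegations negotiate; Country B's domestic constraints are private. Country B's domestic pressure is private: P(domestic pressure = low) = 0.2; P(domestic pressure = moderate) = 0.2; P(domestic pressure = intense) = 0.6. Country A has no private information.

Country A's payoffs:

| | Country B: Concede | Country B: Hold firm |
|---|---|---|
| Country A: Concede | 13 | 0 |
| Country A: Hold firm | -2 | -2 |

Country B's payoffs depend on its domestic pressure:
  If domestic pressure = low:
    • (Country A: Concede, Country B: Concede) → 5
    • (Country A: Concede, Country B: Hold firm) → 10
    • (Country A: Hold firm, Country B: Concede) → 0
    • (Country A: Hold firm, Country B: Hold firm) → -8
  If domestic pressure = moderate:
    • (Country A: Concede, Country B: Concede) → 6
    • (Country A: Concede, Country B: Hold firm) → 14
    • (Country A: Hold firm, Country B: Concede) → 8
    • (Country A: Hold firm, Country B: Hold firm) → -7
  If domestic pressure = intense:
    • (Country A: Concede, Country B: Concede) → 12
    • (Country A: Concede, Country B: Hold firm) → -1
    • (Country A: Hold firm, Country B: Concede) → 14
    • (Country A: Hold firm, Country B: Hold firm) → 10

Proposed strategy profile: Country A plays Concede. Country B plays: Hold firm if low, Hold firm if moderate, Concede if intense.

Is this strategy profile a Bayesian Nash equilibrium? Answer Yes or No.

Country A plays Concede: E[Concede] = 0.2·(0) + 0.2·(0) + 0.6·(13) = 7.8; E[Hold firm] = -2. Best-responding. ✓
Country B (domestic pressure low), facing Concede: Concede gives 5, Hold firm gives 10. Proposed Hold firm is best. ✓
Country B (domestic pressure moderate), facing Concede: Concede gives 6, Hold firm gives 14. Proposed Hold firm is best. ✓
Country B (domestic pressure intense), facing Concede: Concede gives 12, Hold firm gives -1. Proposed Concede is best. ✓

Yes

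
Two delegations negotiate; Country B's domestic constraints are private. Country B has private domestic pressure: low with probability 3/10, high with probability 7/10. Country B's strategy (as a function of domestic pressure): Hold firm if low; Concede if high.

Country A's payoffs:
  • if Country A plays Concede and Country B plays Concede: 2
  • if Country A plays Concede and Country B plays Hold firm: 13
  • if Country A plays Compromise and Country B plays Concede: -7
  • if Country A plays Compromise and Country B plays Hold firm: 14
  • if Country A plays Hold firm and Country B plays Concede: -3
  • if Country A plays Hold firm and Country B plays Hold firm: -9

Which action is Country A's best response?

Concede

E[Concede] = 3/10·(13) + 7/10·(2) = 53/10
E[Compromise] = 3/10·(14) + 7/10·(-7) = -7/10
E[Hold firm] = 3/10·(-9) + 7/10·(-3) = -24/5
Best response: Concede (53/10 is the largest).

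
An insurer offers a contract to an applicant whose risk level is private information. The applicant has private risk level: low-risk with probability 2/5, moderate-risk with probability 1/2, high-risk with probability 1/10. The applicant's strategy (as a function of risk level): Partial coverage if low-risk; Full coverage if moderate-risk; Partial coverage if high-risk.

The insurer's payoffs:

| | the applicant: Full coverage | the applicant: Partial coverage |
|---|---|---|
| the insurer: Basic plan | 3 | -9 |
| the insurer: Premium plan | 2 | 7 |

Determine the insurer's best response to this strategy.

Compute the insurer's expected payoff for each action, taking the expectation over the applicant's type.
E[Basic plan] = 2/5·(-9) + 1/2·(3) + 1/10·(-9) = -3
E[Premium plan] = 2/5·(7) + 1/2·(2) + 1/10·(7) = 9/2
Best response: Premium plan (9/2 is the largest).

Premium plan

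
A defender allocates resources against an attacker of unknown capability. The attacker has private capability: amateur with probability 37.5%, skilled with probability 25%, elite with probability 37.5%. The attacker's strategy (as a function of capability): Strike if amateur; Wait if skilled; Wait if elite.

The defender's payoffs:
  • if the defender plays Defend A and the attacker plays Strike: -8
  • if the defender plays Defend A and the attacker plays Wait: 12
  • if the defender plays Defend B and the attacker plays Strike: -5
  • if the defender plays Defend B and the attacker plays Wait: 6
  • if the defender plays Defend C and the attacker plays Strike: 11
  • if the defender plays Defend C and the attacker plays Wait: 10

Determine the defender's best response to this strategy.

E[Defend A] = 0.375·(-8) + 0.25·(12) + 0.375·(12) = 4.5
E[Defend B] = 0.375·(-5) + 0.25·(6) + 0.375·(6) = 1.875
E[Defend C] = 0.375·(11) + 0.25·(10) + 0.375·(10) = 10.375
Best response: Defend C (10.375 is the largest).

Defend C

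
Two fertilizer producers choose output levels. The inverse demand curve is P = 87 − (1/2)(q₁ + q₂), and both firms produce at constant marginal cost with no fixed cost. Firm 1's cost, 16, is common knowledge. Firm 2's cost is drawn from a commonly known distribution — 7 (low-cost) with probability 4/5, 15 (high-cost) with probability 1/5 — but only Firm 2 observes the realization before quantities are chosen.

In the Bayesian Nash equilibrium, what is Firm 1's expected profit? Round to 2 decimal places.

Type-c best response for Firm 2: q₂(c) = (87 − c) − q₁/2.
Firm 1 maximizes expected profit; its first-order condition is 87 − q₁ − (1/2)E[q₂] − 16 = 0.
Substituting E[q₂] and solving: E[c₂] = 8.6, so q₁ = (87 − 2·16 + 8.6)/(3/2) = 42.4.
E[P] = 87 − (1/2)·(q₁ + E[q₂]) = 37.2; Firm 1's expected profit = (E[P] − 16)·q₁ = (37.2 − 16)·42.4 = 898.88.

898.88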